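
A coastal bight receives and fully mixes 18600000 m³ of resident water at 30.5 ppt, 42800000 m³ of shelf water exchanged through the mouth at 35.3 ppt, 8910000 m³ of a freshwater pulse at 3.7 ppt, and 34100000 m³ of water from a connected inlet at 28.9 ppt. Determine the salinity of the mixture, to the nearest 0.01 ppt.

29.66 ppt

Total salt / total volume:
salt = 18,600,000×30.5 + 42,800,000×35.3 + 8,910,000×3.7 + 34,100,000×28.9 = 567,300,000 + 1,510,840,000 + 32,967,000 + 985,490,000 = 3,096,597,000
volume = 18,600,000 + 42,800,000 + 8,910,000 + 34,100,000 = 104,410,000 m³
S = 3,096,597,000 / 104,410,000 = 29.658 ppt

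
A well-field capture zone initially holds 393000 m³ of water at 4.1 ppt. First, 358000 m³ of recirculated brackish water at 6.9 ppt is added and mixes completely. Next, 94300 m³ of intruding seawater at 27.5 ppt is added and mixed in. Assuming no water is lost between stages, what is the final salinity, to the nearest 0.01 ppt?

Salt balance:
Initial salt = 393,000×4.1 = 1,611,300
After stage 1: salt = 1,611,300 + 358,000×6.9 = 4,081,500; volume = 751,000 m³; S = 5.435 ppt
After stage 2: salt = 4,081,500 + 94,300×27.5 = 6,674,750; volume = 845,300 m³
S = 6,674,750 / 845,300 = 7.8963 ppt

7.90 ppt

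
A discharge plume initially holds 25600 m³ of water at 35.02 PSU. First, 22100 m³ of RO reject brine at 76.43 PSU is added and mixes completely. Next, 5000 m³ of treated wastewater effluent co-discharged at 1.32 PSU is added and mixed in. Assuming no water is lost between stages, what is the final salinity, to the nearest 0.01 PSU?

Mass of salt is conserved:
Initial salt = 25,600×35.02 = 896,512
After stage 1: salt = 896,512 + 22,100×76.43 = 2,585,615; volume = 47,700 m³; S = 54.206 PSU
After stage 2: salt = 2,585,615 + 5,000×1.32 = 2,592,215; volume = 52,700 m³
S = 2,592,215 / 52,700 = 49.1881 PSU

49.19 PSU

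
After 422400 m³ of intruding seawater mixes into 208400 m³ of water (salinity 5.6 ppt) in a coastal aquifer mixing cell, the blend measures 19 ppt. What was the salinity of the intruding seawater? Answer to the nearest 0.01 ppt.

Salt balance: 208,400×5.6 + 422,400×S = 630,800×19
1,167,040 + 422,400·S = 11,985,200
S = (11,985,200 − 1,167,040) / 422,400 = 25.6112 ppt

25.61 ppt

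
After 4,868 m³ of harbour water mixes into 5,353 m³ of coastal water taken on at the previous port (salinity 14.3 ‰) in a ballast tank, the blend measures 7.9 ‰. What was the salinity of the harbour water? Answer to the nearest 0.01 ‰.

0.86 ‰

Salt balance: 5,353×14.3 + 4,868×S = 10,221×7.9
76,547.9 + 4,868·S = 80,745.9
S = (80,745.9 − 76,547.9) / 4,868 = 0.8624 ‰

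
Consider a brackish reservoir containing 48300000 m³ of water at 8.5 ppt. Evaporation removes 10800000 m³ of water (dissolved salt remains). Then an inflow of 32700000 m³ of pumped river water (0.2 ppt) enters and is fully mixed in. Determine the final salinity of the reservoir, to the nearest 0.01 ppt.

After evaporation: salt = 48,300,000×8.5 = 410,550,000; volume = 48,300,000 − 10,800,000 = 37,500,000 m³
After mixing: salt = 410,550,000 + 32,700,000×0.2 = 417,090,000; volume = 37,500,000 + 32,700,000 = 70,200,000 m³
S = 417,090,000 / 70,200,000 = 5.9415 ppt

5.94 ppt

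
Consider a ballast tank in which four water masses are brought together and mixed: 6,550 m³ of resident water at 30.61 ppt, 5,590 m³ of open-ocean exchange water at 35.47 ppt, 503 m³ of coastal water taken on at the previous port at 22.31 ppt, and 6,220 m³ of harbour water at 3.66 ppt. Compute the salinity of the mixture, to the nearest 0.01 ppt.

Conserving salt mass:
salt = 6,550×30.61 + 5,590×35.47 + 503×22.31 + 6,220×3.66 = 200,495.5 + 198,277.3 + 11,221.93 + 22,765.2 = 432,759.93
volume = 6,550 + 5,590 + 503 + 6,220 = 18,863 m³
S = 432,759.93 / 18,863 = 22.9423 ppt

22.94 ppt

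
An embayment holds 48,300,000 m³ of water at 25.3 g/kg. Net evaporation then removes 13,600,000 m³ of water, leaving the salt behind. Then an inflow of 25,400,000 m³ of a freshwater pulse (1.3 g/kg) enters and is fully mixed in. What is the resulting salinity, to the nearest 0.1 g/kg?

20.9 g/kg

After evaporation: salt = 48,300,000×25.3 = 1,221,990,000; volume = 48,300,000 − 13,600,000 = 34,700,000 m³
After mixing: salt = 1,221,990,000 + 25,400,000×1.3 = 1,255,010,000; volume = 34,700,000 + 25,400,000 = 60,100,000 m³
S = 1,255,010,000 / 60,100,000 = 20.882 g/kg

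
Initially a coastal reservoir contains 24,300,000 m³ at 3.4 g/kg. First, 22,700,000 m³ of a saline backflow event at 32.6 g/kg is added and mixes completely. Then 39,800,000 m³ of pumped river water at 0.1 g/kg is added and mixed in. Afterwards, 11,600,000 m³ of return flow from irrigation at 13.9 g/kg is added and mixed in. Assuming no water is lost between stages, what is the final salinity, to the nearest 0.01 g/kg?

Conserving salt mass:
Initial salt = 24,300,000×3.4 = 82,620,000
After stage 1: salt = 82,620,000 + 22,700,000×32.6 = 822,640,000; volume = 47,000,000 m³; S = 17.503 g/kg
After stage 2: salt = 822,640,000 + 39,800,000×0.1 = 826,620,000; volume = 86,800,000 m³; S = 9.523 g/kg
After stage 3: salt = 826,620,000 + 11,600,000×13.9 = 987,860,000; volume = 98,400,000 m³
S = 987,860,000 / 98,400,000 = 10.0392 g/kg

10.04 g/kg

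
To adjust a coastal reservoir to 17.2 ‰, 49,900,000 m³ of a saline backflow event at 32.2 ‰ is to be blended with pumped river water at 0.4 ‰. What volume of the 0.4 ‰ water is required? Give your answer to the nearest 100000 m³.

Salt balance: 49,900,000×32.2 + V×0.4 = (49,900,000+V)×17.2
1,606,780,000 + 0.4V = 858,280,000 + 17.2V
748,500,000 = 16.8V
V = 44,553,571.43 m³

44600000 m³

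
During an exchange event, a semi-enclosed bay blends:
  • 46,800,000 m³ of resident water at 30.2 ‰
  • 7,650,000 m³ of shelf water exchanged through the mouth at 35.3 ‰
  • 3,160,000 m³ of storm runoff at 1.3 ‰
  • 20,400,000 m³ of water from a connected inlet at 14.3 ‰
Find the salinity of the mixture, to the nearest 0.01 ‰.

25.37 ‰

Total salt / total volume:
salt = 46,800,000×30.2 + 7,650,000×35.3 + 3,160,000×1.3 + 20,400,000×14.3 = 1,413,360,000 + 270,045,000 + 4,108,000 + 291,720,000 = 1,979,233,000
volume = 46,800,000 + 7,650,000 + 3,160,000 + 20,400,000 = 78,010,000 m³
S = 1,979,233,000 / 78,010,000 = 25.3715 ‰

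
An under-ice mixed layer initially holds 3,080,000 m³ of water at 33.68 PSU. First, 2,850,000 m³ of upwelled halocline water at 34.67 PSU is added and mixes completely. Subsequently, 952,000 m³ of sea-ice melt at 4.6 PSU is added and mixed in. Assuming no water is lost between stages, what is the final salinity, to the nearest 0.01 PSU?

30.07 PSU

Mass of salt is conserved:
Initial salt = 3,080,000×33.68 = 103,734,400
After stage 1: salt = 103,734,400 + 2,850,000×34.67 = 202,543,900; volume = 5,930,000 m³; S = 34.156 PSU
After stage 2: salt = 202,543,900 + 952,000×4.6 = 206,923,100; volume = 6,882,000 m³
S = 206,923,100 / 6,882,000 = 30.0673 PSU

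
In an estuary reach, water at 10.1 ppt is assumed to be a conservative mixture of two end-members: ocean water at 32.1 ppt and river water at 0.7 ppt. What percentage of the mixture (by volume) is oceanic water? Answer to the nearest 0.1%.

29.9%

Let g be the oceanic fraction. Salt balance per unit volume:
g×32.1 + (1−g)×0.7 = 10.1
g = (10.1 − 0.7) / (32.1 − 0.7) = 9.4/31.4 = 0.2994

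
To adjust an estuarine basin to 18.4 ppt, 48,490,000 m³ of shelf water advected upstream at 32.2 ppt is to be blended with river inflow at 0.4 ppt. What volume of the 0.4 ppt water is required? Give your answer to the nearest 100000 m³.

37200000 m³

Salt balance: 48,490,000×32.2 + V×0.4 = (48,490,000+V)×18.4
1,561,378,000 + 0.4V = 892,216,000 + 18.4V
669,162,000 = 18V
V = 37,175,666.67 m³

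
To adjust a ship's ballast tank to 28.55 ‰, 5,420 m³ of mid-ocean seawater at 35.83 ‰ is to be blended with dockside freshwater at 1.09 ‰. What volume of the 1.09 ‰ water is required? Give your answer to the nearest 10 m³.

Salt balance: 5,420×35.83 + V×1.09 = (5,420+V)×28.55
194,198.6 + 1.09V = 154,741 + 28.55V
39,457.6 = 27.46V
V = 1,436.91 m³

1440 m³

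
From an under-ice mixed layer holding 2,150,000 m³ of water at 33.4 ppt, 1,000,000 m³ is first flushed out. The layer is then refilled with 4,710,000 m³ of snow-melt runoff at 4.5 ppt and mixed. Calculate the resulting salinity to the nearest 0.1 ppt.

10.2 ppt

Remaining after removal: 1,150,000 m³ at 33.4 ppt (salt = 38,410,000)
After addition: salt = 38,410,000 + 4,710,000×4.5 = 59,605,000; volume = 5,860,000 m³
S = 59,605,000 / 5,860,000 = 10.1715 ppt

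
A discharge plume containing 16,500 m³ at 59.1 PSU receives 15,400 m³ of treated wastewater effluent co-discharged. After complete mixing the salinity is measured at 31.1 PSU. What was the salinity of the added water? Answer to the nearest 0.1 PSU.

1.1 PSU

Salt balance: 16,500×59.1 + 15,400×S = 31,900×31.1
975,150 + 15,400·S = 992,090
S = (992,090 − 975,150) / 15,400 = 1.1 PSU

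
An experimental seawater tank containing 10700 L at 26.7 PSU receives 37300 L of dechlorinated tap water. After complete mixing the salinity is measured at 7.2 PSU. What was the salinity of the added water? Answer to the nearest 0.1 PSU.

1.6 PSU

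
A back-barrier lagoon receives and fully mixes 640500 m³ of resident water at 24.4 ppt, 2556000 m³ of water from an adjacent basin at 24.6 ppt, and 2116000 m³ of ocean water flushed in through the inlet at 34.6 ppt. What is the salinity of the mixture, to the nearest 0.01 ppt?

Total salt / total volume:
salt = 640,500×24.4 + 2,556,000×24.6 + 2,116,000×34.6 = 15,628,200 + 62,877,600 + 73,213,600 = 151,719,400
volume = 640,500 + 2,556,000 + 2,116,000 = 5,312,500 m³
S = 151,719,400 / 5,312,500 = 28.5589 ppt

28.56 ppt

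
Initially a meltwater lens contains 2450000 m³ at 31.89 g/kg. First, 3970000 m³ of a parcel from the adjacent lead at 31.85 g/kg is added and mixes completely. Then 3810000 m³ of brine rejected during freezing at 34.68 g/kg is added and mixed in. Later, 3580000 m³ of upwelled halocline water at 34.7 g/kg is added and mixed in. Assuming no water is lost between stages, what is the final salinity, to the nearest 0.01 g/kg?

33.38 g/kg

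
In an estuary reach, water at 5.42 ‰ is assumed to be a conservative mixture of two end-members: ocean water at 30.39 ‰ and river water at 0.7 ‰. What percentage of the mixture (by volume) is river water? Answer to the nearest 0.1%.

84.1%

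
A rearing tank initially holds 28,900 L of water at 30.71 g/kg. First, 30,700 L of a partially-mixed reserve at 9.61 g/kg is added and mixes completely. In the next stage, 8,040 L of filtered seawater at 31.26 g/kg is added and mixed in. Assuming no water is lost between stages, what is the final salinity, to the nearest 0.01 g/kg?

21.20 g/kg

Salt balance:
Initial salt = 28,900×30.71 = 887,519
After stage 1: salt = 887,519 + 30,700×9.61 = 1,182,546; volume = 59,600 L; S = 19.841 g/kg
After stage 2: salt = 1,182,546 + 8,040×31.26 = 1,433,876.4; volume = 67,640 L
S = 1,433,876.4 / 67,640 = 21.1986 g/kg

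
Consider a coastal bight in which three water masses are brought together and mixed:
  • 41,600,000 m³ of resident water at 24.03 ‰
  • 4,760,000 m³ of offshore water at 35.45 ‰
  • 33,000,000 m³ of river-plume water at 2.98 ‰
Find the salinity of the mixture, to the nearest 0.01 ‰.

Mass of salt is conserved:
salt = 41,600,000×24.03 + 4,760,000×35.45 + 33,000,000×2.98 = 999,648,000 + 168,742,000 + 98,340,000 = 1,266,730,000
volume = 41,600,000 + 4,760,000 + 33,000,000 = 79,360,000 m³
S = 1,266,730,000 / 79,360,000 = 15.9618 ‰

15.96 ‰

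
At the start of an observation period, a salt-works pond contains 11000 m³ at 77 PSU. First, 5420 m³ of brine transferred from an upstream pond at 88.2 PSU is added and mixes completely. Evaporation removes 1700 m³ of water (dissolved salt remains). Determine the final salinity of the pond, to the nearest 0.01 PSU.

After mixing: salt = 11,000×77 + 5,420×88.2 = 1,325,044; volume = 16,420 m³
After evaporation: salt unchanged = 1,325,044; volume = 16,420 − 1,700 = 14,720 m³
S = 1,325,044 / 14,720 = 90.0166 PSU

90.02 PSU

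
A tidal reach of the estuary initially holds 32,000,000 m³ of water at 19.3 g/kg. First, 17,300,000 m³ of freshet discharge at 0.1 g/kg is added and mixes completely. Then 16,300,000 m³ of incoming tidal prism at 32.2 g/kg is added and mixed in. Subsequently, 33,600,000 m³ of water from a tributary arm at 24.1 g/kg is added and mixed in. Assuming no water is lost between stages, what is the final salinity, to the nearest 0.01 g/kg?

Weighted by volume,
Initial salt = 32,000,000×19.3 = 617,600,000
After stage 1: salt = 617,600,000 + 17,300,000×0.1 = 619,330,000; volume = 49,300,000 m³; S = 12.562 g/kg
After stage 2: salt = 619,330,000 + 16,300,000×32.2 = 1,144,190,000; volume = 65,600,000 m³; S = 17.442 g/kg
After stage 3: salt = 1,144,190,000 + 33,600,000×24.1 = 1,953,950,000; volume = 99,200,000 m³
S = 1,953,950,000 / 99,200,000 = 19.6971 g/kg

19.70 g/kg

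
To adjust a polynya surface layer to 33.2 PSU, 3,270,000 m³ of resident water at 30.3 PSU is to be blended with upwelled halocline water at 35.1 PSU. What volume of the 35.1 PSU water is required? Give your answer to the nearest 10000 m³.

4990000 m³

Salt balance: 3,270,000×30.3 + V×35.1 = (3,270,000+V)×33.2
99,081,000 + 35.1V = 108,564,000 + 33.2V
9,483,000 = 1.9V
V = 4,991,052.63 m³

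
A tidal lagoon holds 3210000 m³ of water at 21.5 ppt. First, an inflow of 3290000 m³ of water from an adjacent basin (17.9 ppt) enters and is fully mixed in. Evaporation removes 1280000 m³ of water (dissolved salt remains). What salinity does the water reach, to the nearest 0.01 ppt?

24.50 ppt

After mixing: salt = 3,210,000×21.5 + 3,290,000×17.9 = 127,906,000; volume = 6,500,000 m³
After evaporation: salt unchanged = 127,906,000; volume = 6,500,000 − 1,280,000 = 5,220,000 m³
S = 127,906,000 / 5,220,000 = 24.5031 ppt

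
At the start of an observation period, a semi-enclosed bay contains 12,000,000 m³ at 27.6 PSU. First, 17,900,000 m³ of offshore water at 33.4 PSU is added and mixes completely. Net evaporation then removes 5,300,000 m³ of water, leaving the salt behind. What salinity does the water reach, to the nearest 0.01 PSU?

37.77 PSU

After mixing: salt = 12,000,000×27.6 + 17,900,000×33.4 = 929,060,000; volume = 29,900,000 m³
After evaporation: salt unchanged = 929,060,000; volume = 29,900,000 − 5,300,000 = 24,600,000 m³
S = 929,060,000 / 24,600,000 = 37.7667 PSU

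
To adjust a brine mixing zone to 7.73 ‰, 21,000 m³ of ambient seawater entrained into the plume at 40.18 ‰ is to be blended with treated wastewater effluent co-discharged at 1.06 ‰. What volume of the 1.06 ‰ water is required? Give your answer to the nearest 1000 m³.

Salt balance: 21,000×40.18 + V×1.06 = (21,000+V)×7.73
843,780 + 1.06V = 162,330 + 7.73V
681,450 = 6.67V
V = 102,166.42 m³

102000 m³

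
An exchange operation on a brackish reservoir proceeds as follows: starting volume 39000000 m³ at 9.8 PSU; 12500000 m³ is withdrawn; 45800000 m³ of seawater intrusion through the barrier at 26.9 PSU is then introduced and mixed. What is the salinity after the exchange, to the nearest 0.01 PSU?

Remaining after removal: 26,500,000 m³ at 9.8 PSU (salt = 259,700,000)
After addition: salt = 259,700,000 + 45,800,000×26.9 = 1,491,720,000; volume = 72,300,000 m³
S = 1,491,720,000 / 72,300,000 = 20.6324 PSU

20.63 PSU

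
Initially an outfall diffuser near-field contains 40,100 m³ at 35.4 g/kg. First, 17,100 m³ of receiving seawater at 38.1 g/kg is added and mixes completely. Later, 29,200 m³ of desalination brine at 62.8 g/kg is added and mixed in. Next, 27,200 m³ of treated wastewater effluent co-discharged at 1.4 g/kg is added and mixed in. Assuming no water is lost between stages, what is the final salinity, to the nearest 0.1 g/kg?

34.7 g/kg

Weighted by volume,
Initial salt = 40,100×35.4 = 1,419,540
After stage 1: salt = 1,419,540 + 17,100×38.1 = 2,071,050; volume = 57,200 m³; S = 36.207 g/kg
After stage 2: salt = 2,071,050 + 29,200×62.8 = 3,904,810; volume = 86,400 m³; S = 45.195 g/kg
After stage 3: salt = 3,904,810 + 27,200×1.4 = 3,942,890; volume = 113,600 m³
S = 3,942,890 / 113,600 = 34.7085 g/kg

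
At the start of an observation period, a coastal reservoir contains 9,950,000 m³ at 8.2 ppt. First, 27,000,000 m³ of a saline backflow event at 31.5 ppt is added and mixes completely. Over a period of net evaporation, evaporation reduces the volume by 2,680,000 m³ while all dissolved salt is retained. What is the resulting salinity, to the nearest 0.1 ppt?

27.2 ppt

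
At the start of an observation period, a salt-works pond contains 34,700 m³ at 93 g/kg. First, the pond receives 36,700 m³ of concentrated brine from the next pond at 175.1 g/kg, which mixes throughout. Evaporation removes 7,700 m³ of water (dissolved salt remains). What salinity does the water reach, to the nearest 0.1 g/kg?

151.5 g/kg

After mixing: salt = 34,700×93 + 36,700×175.1 = 9,653,270; volume = 71,400 m³
After evaporation: salt unchanged = 9,653,270; volume = 71,400 − 7,700 = 63,700 m³
S = 9,653,270 / 63,700 = 151.5427 g/kg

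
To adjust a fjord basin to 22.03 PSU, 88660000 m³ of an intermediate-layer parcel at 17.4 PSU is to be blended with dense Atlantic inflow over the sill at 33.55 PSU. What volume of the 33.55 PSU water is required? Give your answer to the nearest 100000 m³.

35600000 m³

Salt balance: 88,660,000×17.4 + V×33.55 = (88,660,000+V)×22.03
1,542,684,000 + 33.55V = 1,953,179,800 + 22.03V
410,495,800 = 11.52V
V = 35,633,315.97 m³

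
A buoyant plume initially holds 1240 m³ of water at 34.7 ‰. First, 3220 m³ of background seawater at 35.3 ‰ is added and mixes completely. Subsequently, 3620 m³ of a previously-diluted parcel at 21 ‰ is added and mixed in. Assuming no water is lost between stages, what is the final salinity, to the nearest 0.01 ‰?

Conserving salt mass:
Initial salt = 1,240×34.7 = 43,028
After stage 1: salt = 43,028 + 3,220×35.3 = 156,694; volume = 4,460 m³; S = 35.133 ‰
After stage 2: salt = 156,694 + 3,620×21 = 232,714; volume = 8,080 m³
S = 232,714 / 8,080 = 28.8012 ‰

28.80 ‰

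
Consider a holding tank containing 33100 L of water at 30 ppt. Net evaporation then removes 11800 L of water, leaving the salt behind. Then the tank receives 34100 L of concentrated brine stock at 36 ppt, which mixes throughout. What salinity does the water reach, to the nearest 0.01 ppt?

40.08 ppt

After evaporation: salt = 33,100×30 = 993,000; volume = 33,100 − 11,800 = 21,300 L
After mixing: salt = 993,000 + 34,100×36 = 2,220,600; volume = 21,300 + 34,100 = 55,400 L
S = 2,220,600 / 55,400 = 40.083 ppt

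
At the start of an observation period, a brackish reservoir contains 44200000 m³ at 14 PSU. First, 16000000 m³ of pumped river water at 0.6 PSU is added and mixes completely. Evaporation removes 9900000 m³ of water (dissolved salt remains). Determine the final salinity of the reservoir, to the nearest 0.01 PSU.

12.49 PSU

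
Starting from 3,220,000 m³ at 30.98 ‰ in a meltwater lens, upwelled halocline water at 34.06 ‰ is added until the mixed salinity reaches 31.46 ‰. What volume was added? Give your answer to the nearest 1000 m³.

Salt balance: 3,220,000×30.98 + V×34.06 = (3,220,000+V)×31.46
99,755,600 + 34.06V = 101,301,200 + 31.46V
1,545,600 = 2.6V
V = 594,461.54 m³

594000 m³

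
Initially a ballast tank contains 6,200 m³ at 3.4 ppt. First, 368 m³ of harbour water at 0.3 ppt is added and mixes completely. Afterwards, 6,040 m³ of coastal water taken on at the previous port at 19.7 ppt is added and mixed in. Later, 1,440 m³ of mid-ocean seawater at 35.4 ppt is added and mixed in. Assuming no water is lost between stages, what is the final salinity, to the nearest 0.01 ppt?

Mass of salt is conserved:
Initial salt = 6,200×3.4 = 21,080
After stage 1: salt = 21,080 + 368×0.3 = 21,190.4; volume = 6,568 m³; S = 3.226 ppt
After stage 2: salt = 21,190.4 + 6,040×19.7 = 140,178.4; volume = 12,608 m³; S = 11.118 ppt
After stage 3: salt = 140,178.4 + 1,440×35.4 = 191,154.4; volume = 14,048 m³
S = 191,154.4 / 14,048 = 13.6072 ppt

13.61 ppt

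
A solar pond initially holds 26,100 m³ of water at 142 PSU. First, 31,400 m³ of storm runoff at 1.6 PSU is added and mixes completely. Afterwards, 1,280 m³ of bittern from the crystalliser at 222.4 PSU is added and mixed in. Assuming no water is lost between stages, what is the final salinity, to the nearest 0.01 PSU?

By conservation of dissolved salt,
Initial salt = 26,100×142 = 3,706,200
After stage 1: salt = 3,706,200 + 31,400×1.6 = 3,756,440; volume = 57,500 m³; S = 65.329 PSU
After stage 2: salt = 3,756,440 + 1,280×222.4 = 4,041,112; volume = 58,780 m³
S = 4,041,112 / 58,780 = 68.7498 PSU

68.75 PSU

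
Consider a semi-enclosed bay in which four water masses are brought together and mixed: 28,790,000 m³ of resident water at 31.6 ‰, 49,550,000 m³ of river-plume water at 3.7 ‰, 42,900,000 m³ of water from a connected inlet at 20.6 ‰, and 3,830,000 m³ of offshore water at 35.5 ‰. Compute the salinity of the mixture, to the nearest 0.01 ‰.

Salt balance:
salt = 28,790,000×31.6 + 49,550,000×3.7 + 42,900,000×20.6 + 3,830,000×35.5 = 909,764,000 + 183,335,000 + 883,740,000 + 135,965,000 = 2,112,804,000
volume = 28,790,000 + 49,550,000 + 42,900,000 + 3,830,000 = 125,070,000 m³
S = 2,112,804,000 / 125,070,000 = 16.893 ‰

16.89 ‰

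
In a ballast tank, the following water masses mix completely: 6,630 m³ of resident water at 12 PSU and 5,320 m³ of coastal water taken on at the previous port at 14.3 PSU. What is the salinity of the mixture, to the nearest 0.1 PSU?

13.0 PSU

Mass of salt is conserved:
salt = 6,630×12 + 5,320×14.3 = 79,560 + 76,076 = 155,636
volume = 6,630 + 5,320 = 11,950 m³
S = 155,636 / 11,950 = 13.024 PSU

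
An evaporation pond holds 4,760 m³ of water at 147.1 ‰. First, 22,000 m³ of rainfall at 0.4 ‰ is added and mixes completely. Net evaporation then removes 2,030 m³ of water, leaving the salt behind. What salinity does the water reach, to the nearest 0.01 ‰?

28.67 ‰

After mixing: salt = 4,760×147.1 + 22,000×0.4 = 708,996; volume = 26,760 m³
After evaporation: salt unchanged = 708,996; volume = 26,760 − 2,030 = 24,730 m³
S = 708,996 / 24,730 = 28.6695 ‰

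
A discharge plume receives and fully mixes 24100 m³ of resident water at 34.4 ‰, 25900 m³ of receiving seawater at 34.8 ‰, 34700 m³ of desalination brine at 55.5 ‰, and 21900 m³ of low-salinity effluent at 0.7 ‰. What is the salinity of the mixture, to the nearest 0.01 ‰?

Weighted by volume,
salt = 24,100×34.4 + 25,900×34.8 + 34,700×55.5 + 21,900×0.7 = 829,040 + 901,320 + 1,925,850 + 15,330 = 3,671,540
volume = 24,100 + 25,900 + 34,700 + 21,900 = 106,600 m³
S = 3,671,540 / 106,600 = 34.4422 ‰

34.44 ‰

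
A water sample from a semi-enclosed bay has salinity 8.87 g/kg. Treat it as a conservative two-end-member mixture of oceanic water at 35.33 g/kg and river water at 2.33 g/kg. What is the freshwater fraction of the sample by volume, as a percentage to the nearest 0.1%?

Let f be the freshwater fraction. Salt balance per unit volume:
f×2.33 + (1−f)×35.33 = 8.87
f = (35.33 − 8.87) / (35.33 − 2.33) = 26.46/33 = 0.8018

80.2%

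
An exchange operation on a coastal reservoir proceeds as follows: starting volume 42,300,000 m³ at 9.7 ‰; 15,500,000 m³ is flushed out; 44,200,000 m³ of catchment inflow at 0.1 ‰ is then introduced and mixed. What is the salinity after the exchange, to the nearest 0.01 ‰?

Remaining after removal: 26,800,000 m³ at 9.7 ‰ (salt = 259,960,000)
After addition: salt = 259,960,000 + 44,200,000×0.1 = 264,380,000; volume = 71,000,000 m³
S = 264,380,000 / 71,000,000 = 3.7237 ‰

3.72 ‰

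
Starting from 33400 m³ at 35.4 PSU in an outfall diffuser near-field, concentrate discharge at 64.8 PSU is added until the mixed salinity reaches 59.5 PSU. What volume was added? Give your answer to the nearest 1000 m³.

152000 m³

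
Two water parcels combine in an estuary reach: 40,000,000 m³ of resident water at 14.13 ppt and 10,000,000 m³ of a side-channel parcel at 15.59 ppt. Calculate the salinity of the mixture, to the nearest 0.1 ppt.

Conserving salt mass:
salt = 40,000,000×14.13 + 10,000,000×15.59 = 565,200,000 + 155,900,000 = 721,100,000
volume = 40,000,000 + 10,000,000 = 50,000,000 m³
S = 721,100,000 / 50,000,000 = 14.422 ppt

14.4 ppt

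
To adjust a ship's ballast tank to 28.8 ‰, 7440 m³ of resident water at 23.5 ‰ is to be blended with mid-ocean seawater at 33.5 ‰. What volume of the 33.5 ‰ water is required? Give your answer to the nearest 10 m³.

8390 m³

Salt balance: 7,440×23.5 + V×33.5 = (7,440+V)×28.8
174,840 + 33.5V = 214,272 + 28.8V
39,432 = 4.7V
V = 8,389.79 m³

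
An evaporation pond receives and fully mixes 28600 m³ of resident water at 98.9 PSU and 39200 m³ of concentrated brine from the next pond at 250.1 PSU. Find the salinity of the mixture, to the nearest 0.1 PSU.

186.3 PSU

Mass of salt is conserved:
salt = 28,600×98.9 + 39,200×250.1 = 2,828,540 + 9,803,920 = 12,632,460
volume = 28,600 + 39,200 = 67,800 m³
S = 12,632,460 / 67,800 = 186.319 PSU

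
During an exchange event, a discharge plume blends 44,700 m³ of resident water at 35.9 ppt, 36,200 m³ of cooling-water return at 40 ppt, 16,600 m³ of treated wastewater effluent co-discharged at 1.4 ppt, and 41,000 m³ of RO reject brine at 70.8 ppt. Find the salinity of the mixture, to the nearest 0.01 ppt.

Mass of salt is conserved:
salt = 44,700×35.9 + 36,200×40 + 16,600×1.4 + 41,000×70.8 = 1,604,730 + 1,448,000 + 23,240 + 2,902,800 = 5,978,770
volume = 44,700 + 36,200 + 16,600 + 41,000 = 138,500 m³
S = 5,978,770 / 138,500 = 43.168 ppt

43.17 ppt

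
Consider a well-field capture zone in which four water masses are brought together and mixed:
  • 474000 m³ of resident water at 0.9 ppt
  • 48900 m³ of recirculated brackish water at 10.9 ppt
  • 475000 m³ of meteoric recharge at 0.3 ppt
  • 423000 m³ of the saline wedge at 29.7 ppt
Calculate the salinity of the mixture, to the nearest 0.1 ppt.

9.6 ppt

By conservation of dissolved salt,
salt = 474,000×0.9 + 48,900×10.9 + 475,000×0.3 + 423,000×29.7 = 426,600 + 533,010 + 142,500 + 12,563,100 = 13,665,210
volume = 474,000 + 48,900 + 475,000 + 423,000 = 1,420,900 m³
S = 13,665,210 / 1,420,900 = 9.617 ppt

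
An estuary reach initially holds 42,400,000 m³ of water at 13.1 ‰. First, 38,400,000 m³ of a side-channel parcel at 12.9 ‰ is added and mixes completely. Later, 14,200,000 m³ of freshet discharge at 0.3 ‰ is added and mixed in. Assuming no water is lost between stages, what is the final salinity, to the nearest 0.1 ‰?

11.1 ‰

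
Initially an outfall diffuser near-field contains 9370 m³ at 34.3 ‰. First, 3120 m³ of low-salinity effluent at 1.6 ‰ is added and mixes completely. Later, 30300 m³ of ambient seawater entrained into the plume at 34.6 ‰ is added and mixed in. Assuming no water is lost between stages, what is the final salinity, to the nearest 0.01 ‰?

By conservation of dissolved salt,
Initial salt = 9,370×34.3 = 321,391
After stage 1: salt = 321,391 + 3,120×1.6 = 326,383; volume = 12,490 m³; S = 26.132 ‰
After stage 2: salt = 326,383 + 30,300×34.6 = 1,374,763; volume = 42,790 m³
S = 1,374,763 / 42,790 = 32.1281 ‰

32.13 ‰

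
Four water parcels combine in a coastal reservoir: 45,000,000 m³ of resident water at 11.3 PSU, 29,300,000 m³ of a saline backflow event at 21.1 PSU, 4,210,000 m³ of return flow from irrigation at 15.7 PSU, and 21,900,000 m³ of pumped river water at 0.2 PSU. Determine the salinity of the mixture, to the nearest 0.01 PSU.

11.92 PSU

Total salt / total volume:
salt = 45,000,000×11.3 + 29,300,000×21.1 + 4,210,000×15.7 + 21,900,000×0.2 = 508,500,000 + 618,230,000 + 66,097,000 + 4,380,000 = 1,197,207,000
volume = 45,000,000 + 29,300,000 + 4,210,000 + 21,900,000 = 100,410,000 m³
S = 1,197,207,000 / 100,410,000 = 11.9232 PSU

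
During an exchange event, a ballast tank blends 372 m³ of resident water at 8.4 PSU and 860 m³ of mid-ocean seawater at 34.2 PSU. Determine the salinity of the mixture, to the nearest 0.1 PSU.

26.4 PSU

Total salt / total volume:
salt = 372×8.4 + 860×34.2 = 3,124.8 + 29,412 = 32,536.8
volume = 372 + 860 = 1,232 m³
S = 32,536.8 / 1,232 = 26.41 PSU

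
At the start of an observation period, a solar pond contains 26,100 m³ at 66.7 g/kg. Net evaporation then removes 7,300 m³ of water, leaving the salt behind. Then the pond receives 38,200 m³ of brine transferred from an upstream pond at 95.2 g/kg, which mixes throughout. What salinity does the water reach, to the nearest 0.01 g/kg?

After evaporation: salt = 26,100×66.7 = 1,740,870; volume = 26,100 − 7,300 = 18,800 m³
After mixing: salt = 1,740,870 + 38,200×95.2 = 5,377,510; volume = 18,800 + 38,200 = 57,000 m³
S = 5,377,510 / 57,000 = 94.3423 g/kg

94.34 g/kg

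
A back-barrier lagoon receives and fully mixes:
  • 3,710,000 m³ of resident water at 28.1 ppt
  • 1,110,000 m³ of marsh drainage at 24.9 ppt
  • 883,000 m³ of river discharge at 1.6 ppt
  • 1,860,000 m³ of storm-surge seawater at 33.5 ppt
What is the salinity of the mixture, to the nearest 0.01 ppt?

25.86 ppt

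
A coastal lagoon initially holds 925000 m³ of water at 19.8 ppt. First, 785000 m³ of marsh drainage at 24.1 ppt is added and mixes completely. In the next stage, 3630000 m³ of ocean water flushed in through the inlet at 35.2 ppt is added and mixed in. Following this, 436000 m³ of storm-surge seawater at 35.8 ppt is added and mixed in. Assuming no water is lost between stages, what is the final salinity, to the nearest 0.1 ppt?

Weighted by volume,
Initial salt = 925,000×19.8 = 18,315,000
After stage 1: salt = 18,315,000 + 785,000×24.1 = 37,233,500; volume = 1,710,000 m³; S = 21.774 ppt
After stage 2: salt = 37,233,500 + 3,630,000×35.2 = 165,009,500; volume = 5,340,000 m³; S = 30.901 ppt
After stage 3: salt = 165,009,500 + 436,000×35.8 = 180,618,300; volume = 5,776,000 m³
S = 180,618,300 / 5,776,000 = 31.2705 ppt

31.3 ppt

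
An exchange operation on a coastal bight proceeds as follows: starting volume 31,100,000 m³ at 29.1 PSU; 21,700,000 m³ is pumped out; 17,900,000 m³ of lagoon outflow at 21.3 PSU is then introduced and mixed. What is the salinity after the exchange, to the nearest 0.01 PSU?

23.99 PSU

Remaining after removal: 9,400,000 m³ at 29.1 PSU (salt = 273,540,000)
After addition: salt = 273,540,000 + 17,900,000×21.3 = 654,810,000; volume = 27,300,000 m³
S = 654,810,000 / 27,300,000 = 23.9857 PSU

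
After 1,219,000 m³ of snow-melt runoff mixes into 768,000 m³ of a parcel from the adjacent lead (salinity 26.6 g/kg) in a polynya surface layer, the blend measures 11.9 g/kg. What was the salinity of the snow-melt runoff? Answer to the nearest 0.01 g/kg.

Salt balance: 768,000×26.6 + 1,219,000×S = 1,987,000×11.9
20,428,800 + 1,219,000·S = 23,645,300
S = (23,645,300 − 20,428,800) / 1,219,000 = 2.6386 g/kg

2.64 g/kg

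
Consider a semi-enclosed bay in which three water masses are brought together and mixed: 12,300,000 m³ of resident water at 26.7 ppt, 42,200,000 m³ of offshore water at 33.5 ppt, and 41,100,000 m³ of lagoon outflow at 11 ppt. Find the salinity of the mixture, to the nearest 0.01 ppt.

Mass of salt is conserved:
salt = 12,300,000×26.7 + 42,200,000×33.5 + 41,100,000×11 = 328,410,000 + 1,413,700,000 + 452,100,000 = 2,194,210,000
volume = 12,300,000 + 42,200,000 + 41,100,000 = 95,600,000 m³
S = 2,194,210,000 / 95,600,000 = 22.952 ppt

22.95 ppt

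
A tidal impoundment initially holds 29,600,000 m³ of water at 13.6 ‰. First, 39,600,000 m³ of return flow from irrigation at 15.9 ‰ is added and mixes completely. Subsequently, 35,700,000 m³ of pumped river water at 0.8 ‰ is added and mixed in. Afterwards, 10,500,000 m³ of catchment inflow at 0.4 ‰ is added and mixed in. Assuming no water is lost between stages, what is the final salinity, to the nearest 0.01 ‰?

Weighted by volume,
Initial salt = 29,600,000×13.6 = 402,560,000
After stage 1: salt = 402,560,000 + 39,600,000×15.9 = 1,032,200,000; volume = 69,200,000 m³; S = 14.916 ‰
After stage 2: salt = 1,032,200,000 + 35,700,000×0.8 = 1,060,760,000; volume = 104,900,000 m³; S = 10.112 ‰
After stage 3: salt = 1,060,760,000 + 10,500,000×0.4 = 1,064,960,000; volume = 115,400,000 m³
S = 1,064,960,000 / 115,400,000 = 9.2284 ‰

9.23 ‰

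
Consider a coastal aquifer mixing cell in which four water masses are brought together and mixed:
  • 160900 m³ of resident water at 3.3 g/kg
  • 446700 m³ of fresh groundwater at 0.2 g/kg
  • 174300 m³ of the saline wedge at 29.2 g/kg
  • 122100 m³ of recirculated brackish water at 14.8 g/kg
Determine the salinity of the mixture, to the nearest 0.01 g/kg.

Weighted by volume,
salt = 160,900×3.3 + 446,700×0.2 + 174,300×29.2 + 122,100×14.8 = 530,970 + 89,340 + 5,089,560 + 1,807,080 = 7,516,950
volume = 160,900 + 446,700 + 174,300 + 122,100 = 904,000 m³
S = 7,516,950 / 904,000 = 8.3152 g/kg

8.32 g/kg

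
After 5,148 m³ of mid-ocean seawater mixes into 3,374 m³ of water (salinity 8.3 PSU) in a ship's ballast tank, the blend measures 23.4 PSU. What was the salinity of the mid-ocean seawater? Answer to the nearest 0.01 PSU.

33.30 PSU

Salt balance: 3,374×8.3 + 5,148×S = 8,522×23.4
28,004.2 + 5,148·S = 199,414.8
S = (199,414.8 − 28,004.2) / 5,148 = 33.2965 PSU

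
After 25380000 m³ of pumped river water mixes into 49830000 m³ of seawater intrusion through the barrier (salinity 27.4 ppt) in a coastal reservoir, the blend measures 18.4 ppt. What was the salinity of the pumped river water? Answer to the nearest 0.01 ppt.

Salt balance: 49,830,000×27.4 + 25,380,000×S = 75,210,000×18.4
1,365,342,000 + 25,380,000·S = 1,383,864,000
S = (1,383,864,000 − 1,365,342,000) / 25,380,000 = 0.7298 ppt

0.73 ppt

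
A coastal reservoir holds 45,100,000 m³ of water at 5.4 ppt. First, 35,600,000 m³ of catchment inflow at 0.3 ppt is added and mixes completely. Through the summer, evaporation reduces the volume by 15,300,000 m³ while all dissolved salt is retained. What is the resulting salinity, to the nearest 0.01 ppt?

3.89 ppt

After mixing: salt = 45,100,000×5.4 + 35,600,000×0.3 = 254,220,000; volume = 80,700,000 m³
After evaporation: salt unchanged = 254,220,000; volume = 80,700,000 − 15,300,000 = 65,400,000 m³
S = 254,220,000 / 65,400,000 = 3.8872 ppt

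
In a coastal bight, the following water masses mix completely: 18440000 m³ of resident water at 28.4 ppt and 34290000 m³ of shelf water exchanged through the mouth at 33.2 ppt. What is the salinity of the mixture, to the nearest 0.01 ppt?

31.52 ppt

By conservation of dissolved salt,
salt = 18,440,000×28.4 + 34,290,000×33.2 = 523,696,000 + 1,138,428,000 = 1,662,124,000
volume = 18,440,000 + 34,290,000 = 52,730,000 m³
S = 1,662,124,000 / 52,730,000 = 31.5214 ppt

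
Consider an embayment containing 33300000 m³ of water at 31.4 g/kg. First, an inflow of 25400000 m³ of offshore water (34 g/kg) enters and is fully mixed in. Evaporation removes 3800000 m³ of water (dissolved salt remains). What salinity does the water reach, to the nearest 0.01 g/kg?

34.78 g/kg

After mixing: salt = 33,300,000×31.4 + 25,400,000×34 = 1,909,220,000; volume = 58,700,000 m³
After evaporation: salt unchanged = 1,909,220,000; volume = 58,700,000 − 3,800,000 = 54,900,000 m³
S = 1,909,220,000 / 54,900,000 = 34.7763 g/kg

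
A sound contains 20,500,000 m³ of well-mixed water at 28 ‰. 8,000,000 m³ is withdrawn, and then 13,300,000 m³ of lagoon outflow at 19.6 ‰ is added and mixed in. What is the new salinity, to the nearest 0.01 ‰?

23.67 ‰

Remaining after removal: 12,500,000 m³ at 28 ‰ (salt = 350,000,000)
After addition: salt = 350,000,000 + 13,300,000×19.6 = 610,680,000; volume = 25,800,000 m³
S = 610,680,000 / 25,800,000 = 23.6698 ‰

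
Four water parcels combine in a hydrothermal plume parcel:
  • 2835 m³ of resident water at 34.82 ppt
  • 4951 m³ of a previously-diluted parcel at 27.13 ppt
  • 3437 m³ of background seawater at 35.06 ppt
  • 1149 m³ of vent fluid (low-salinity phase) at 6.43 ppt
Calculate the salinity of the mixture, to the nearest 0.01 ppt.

29.17 ppt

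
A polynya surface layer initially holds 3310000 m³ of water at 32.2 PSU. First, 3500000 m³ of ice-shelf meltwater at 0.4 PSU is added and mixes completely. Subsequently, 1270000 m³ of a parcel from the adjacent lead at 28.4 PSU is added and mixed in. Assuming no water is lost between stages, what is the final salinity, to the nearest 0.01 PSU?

17.83 PSU

Salt balance:
Initial salt = 3,310,000×32.2 = 106,582,000
After stage 1: salt = 106,582,000 + 3,500,000×0.4 = 107,982,000; volume = 6,810,000 m³; S = 15.856 PSU
After stage 2: salt = 107,982,000 + 1,270,000×28.4 = 144,050,000; volume = 8,080,000 m³
S = 144,050,000 / 8,080,000 = 17.828 PSU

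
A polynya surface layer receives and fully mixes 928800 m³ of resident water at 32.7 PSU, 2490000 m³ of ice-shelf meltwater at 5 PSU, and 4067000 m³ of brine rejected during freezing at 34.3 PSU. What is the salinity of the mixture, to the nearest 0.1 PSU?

Weighted by volume,
salt = 928,800×32.7 + 2,490,000×5 + 4,067,000×34.3 = 30,371,760 + 12,450,000 + 139,498,100 = 182,319,860
volume = 928,800 + 2,490,000 + 4,067,000 = 7,485,800 m³
S = 182,319,860 / 7,485,800 = 24.355 PSU

24.4 PSU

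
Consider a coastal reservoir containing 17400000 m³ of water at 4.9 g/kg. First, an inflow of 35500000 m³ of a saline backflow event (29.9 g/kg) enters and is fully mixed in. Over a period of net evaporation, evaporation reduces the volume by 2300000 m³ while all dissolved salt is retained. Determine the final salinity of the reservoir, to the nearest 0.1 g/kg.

22.7 g/kg

After mixing: salt = 17,400,000×4.9 + 35,500,000×29.9 = 1,146,710,000; volume = 52,900,000 m³
After evaporation: salt unchanged = 1,146,710,000; volume = 52,900,000 − 2,300,000 = 50,600,000 m³
S = 1,146,710,000 / 50,600,000 = 22.6623 g/kg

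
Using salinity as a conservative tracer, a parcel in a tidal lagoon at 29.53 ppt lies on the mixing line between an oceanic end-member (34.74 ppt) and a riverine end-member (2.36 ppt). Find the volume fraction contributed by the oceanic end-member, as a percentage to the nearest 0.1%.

83.9%

Let g be the oceanic fraction. Salt balance per unit volume:
g×34.74 + (1−g)×2.36 = 29.53
g = (29.53 − 2.36) / (34.74 − 2.36) = 27.17/32.38 = 0.8391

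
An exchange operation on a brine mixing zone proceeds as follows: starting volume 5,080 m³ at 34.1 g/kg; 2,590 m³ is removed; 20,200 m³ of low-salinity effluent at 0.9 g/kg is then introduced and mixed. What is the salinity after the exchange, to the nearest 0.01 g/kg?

Remaining after removal: 2,490 m³ at 34.1 g/kg (salt = 84,909)
After addition: salt = 84,909 + 20,200×0.9 = 103,089; volume = 22,690 m³
S = 103,089 / 22,690 = 4.5434 g/kg

4.54 g/kg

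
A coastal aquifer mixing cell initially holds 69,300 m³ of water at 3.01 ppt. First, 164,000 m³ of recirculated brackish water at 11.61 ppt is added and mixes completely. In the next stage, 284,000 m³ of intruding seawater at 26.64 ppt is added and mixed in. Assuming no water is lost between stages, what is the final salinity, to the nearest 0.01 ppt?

18.71 ppt

By conservation of dissolved salt,
Initial salt = 69,300×3.01 = 208,593
After stage 1: salt = 208,593 + 164,000×11.61 = 2,112,633; volume = 233,300 m³; S = 9.055 ppt
After stage 2: salt = 2,112,633 + 284,000×26.64 = 9,678,393; volume = 517,300 m³
S = 9,678,393 / 517,300 = 18.7094 ppt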